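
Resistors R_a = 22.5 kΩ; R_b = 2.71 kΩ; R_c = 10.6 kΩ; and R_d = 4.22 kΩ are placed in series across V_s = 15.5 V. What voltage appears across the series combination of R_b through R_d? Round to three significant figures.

Series total: ΣR = 22.5 + 2.71 + 10.6 + 4.22 = 40.03 kΩ.
R_{R_b..R_d} = 2.71 + 10.6 + 4.22 = 17.53 kΩ.
By the voltage-divider rule, V = 15.5 × 17.53/40.03 = 6.788 V.

V ≈ 6.79 V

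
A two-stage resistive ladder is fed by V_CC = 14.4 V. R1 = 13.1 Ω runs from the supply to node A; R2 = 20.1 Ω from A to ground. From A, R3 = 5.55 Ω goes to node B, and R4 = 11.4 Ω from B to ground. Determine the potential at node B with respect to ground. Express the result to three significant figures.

V_B ≈ 3.99 V

The second stage (R3 + R4 = 16.95 Ω) loads node A in parallel with R2.
R2 ‖ (R3+R4) = 9.196 Ω.
First divider: V_A = V_CC · 9.196/(13.1 + 9.196) = 5.939 V.
Then the unloaded second divider: V_B = V_A × R4/(R3+R4) = 5.939 × 0.6726 = 3.994 V.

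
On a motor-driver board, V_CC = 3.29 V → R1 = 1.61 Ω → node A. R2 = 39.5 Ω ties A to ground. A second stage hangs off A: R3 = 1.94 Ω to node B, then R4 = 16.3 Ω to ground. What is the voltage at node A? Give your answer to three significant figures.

V_A ≈ 2.91 V

The second stage (R3 + R4 = 18.24 Ω) loads node A in parallel with R2.
R2 ‖ (R3+R4) = 12.48 Ω.
First divider: V_A = V_CC · 12.48/(1.61 + 12.48) = 2.914 V.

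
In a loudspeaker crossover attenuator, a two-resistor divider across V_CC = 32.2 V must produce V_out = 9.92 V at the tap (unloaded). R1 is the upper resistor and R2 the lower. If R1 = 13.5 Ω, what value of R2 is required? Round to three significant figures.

R2 ≈ 6.01 Ω

Required fraction k = V_out/V_CC = 0.3081.
Rearranging, R2 = R1·k/(1−k) = 13.5 × 0.4452 = 6.011 Ω.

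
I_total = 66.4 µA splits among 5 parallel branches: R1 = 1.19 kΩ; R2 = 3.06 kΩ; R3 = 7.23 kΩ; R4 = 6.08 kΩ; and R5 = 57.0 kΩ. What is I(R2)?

I ≈ 14.6 µA

Conductances: ΣG = 1/1.19 + 1/3.06 + 1/7.23 + 1/6.08 + 1/57.0 = 1.487 (1/kΩ).
R2 takes the fraction G_k/ΣG = 0.3268/1.487 = 0.2197, so I = 66.4 × 0.2197 = 14.59 µA.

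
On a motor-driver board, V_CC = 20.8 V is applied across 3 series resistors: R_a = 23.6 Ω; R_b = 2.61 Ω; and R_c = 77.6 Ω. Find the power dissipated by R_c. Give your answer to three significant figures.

P ≈ 3.12 W

Series current I = V_CC/ΣR = 20.8/103.8 = 0.2004 A.
V(R_c) = I·R = 15.55 V; P = V·I = 15.55 × 0.2004 = 3.115 W.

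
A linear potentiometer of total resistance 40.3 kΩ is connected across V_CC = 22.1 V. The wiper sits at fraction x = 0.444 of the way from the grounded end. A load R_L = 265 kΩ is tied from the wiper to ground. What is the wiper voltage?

Split the track: R_lower = x·R_p = 17.89 kΩ, R_upper = (1−x)·R_p = 22.41 kΩ.
R_L loads the lower segment: effective lower R = 16.76 kΩ.
Then V_out = V_CC · 16.76/(22.41 + 16.76) = 9.457 V.
(Unloaded: V_out = x·V_CC = 9.81 V.)

V_out ≈ 9.46 V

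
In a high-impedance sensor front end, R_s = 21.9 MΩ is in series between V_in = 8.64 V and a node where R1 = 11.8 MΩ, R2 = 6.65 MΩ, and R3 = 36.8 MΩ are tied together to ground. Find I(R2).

Combine the parallel branches: R_p = (1/11.8 + 1/6.65 + 1/36.8)⁻¹ = 3.812 MΩ.
V_A = 8.64 × 3.812/25.71 = 1.281 V.
Branch current I = V_A/R2 = 1.281/6.65 = 0.1926 µA.

I ≈ 0.193 µA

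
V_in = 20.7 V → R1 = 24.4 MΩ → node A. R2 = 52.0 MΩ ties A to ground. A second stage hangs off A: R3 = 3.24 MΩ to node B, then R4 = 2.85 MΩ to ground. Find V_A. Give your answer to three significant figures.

V_A ≈ 3.78 V

Node A sees R2 in parallel with the series input of stage 2, R3 + R4 = 6.090 MΩ.
Effective lower resistance at A: R2 ‖ 6.090 = 5.452 MΩ.
So V_A = 20.7 × 0.1826 = 3.780 V.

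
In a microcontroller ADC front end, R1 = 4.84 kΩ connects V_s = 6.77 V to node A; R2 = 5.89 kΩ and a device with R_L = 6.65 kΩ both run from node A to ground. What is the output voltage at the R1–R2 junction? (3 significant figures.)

V_out ≈ 2.66 V

First combine the lower leg with the load: R2 ‖ R_L = 3.123 kΩ.
Now apply the divider: V_out = 6.77 × 0.3922 = 2.655 V.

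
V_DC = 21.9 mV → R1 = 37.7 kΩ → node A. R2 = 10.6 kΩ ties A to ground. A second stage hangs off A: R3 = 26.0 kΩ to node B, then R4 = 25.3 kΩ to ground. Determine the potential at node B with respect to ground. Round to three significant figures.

V_B ≈ 2.04 mV

Node A sees R2 in parallel with the series input of stage 2, R3 + R4 = 51.30 kΩ.
Effective lower resistance at A: R2 ‖ 51.30 = 8.785 kΩ.
V_A = 21.9 × 8.785/(37.7 + 8.785) = 4.139 mV.
Then the unloaded second divider: V_B = V_A × R4/(R3+R4) = 4.139 × 0.4932 = 2.041 mV.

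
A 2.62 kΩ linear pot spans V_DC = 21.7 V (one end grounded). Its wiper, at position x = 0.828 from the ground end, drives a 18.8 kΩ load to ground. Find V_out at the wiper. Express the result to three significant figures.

Lower segment x·R_p = 2.169 kΩ; upper segment (1−x)·R_p = 0.4506 kΩ.
R_L loads the lower segment: effective lower R = 1.945 kΩ.
Then V_out = V_DC · 1.945/(0.4506 + 1.945) = 17.62 V.

V_out ≈ 17.6 V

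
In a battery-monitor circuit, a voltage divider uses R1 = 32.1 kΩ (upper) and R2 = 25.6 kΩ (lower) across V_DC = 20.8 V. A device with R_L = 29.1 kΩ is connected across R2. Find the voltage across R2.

First combine the lower leg with the load: R2 ‖ R_L = 13.62 kΩ.
Voltage divider with the loaded lower leg: V_out = 20.8 × 13.62/(32.1 + 13.62) = 20.8 × 0.2979 = 6.196 V.

V_out ≈ 6.20 V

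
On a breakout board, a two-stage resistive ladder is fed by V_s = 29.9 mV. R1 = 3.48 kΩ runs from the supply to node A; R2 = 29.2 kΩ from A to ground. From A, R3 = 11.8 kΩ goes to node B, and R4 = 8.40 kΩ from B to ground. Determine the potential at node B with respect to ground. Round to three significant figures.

The second stage (R3 + R4 = 20.20 kΩ) loads node A in parallel with R2.
R2 ‖ (R3+R4) = 11.94 kΩ.
So V_A = 29.9 × 0.7743 = 23.15 mV.
Then the unloaded second divider: V_B = V_A × R4/(R3+R4) = 23.15 × 0.4158 = 9.628 mV.

V_B ≈ 9.63 mV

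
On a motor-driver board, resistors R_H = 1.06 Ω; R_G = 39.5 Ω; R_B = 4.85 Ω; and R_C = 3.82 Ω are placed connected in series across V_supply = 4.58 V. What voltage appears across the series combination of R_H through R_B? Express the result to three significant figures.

Series total: ΣR = 1.06 + 39.5 + 4.85 + 3.82 = 49.23 Ω.
R_{R_H..R_B} = 1.06 + 39.5 + 4.85 = 45.41 Ω.
By the voltage-divider rule, V = 4.58 × 45.41/49.23 = 4.225 V.

V ≈ 4.22 V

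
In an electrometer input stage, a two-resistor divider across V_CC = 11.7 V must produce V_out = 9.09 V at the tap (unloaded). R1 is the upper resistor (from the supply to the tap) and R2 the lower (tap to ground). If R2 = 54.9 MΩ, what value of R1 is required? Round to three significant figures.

R1 ≈ 15.8 MΩ

Required fraction k = V_out/V_CC = 0.7769.
Rearranging, R1 = R2·(1−k)/k = 54.9 × 0.2871 = 15.76 MΩ.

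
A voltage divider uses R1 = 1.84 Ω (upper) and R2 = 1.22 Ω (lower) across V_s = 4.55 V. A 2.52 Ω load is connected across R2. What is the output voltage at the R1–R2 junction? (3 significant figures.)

V_out ≈ 1.41 V

First combine the lower leg with the load: R2 ‖ R_L = 0.8220 Ω.
Now apply the divider: V_out = 4.55 × 0.3088 = 1.405 V.
(Unloaded it would be 1.81 V; the load pulls it down.)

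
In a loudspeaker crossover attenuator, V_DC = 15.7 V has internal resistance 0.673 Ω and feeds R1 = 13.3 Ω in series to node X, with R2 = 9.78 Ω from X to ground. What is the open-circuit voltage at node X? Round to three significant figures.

R1' = 0.673 + 13.3 = 13.97 Ω (source resistance + R1).
V_th is the unloaded tap voltage: V_DC · R2/(R1'+R2) = 15.7 × 0.4117 = 6.464 V.

V_th ≈ 6.46 V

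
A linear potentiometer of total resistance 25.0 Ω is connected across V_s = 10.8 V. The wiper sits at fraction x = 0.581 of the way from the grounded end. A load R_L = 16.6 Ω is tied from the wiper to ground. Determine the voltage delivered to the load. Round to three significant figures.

The pot divides into 10.48 Ω above the wiper and 14.52 Ω below.
Lower segment in parallel with the load: 14.52 ‖ 16.6 = 7.747 Ω.
V_out = 10.8 × 7.747/(10.48 + 7.747) = 4.591 V.

V_out ≈ 4.59 V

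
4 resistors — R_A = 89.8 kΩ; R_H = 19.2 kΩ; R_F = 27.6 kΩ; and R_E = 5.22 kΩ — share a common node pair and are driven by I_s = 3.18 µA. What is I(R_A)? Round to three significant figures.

Conductances: ΣG = 1/89.8 + 1/19.2 + 1/27.6 + 1/5.22 = 0.2910 (1/kΩ).
By the current-divider rule, I = I_s · G_k/ΣG = 3.18 × 0.03826 = 0.1217 µA.

I ≈ 0.122 µA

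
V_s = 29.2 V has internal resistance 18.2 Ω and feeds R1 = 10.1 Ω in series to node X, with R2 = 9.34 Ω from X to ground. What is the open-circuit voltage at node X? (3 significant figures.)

R1' = 18.2 + 10.1 = 28.30 Ω (source resistance + R1).
V_th is the unloaded tap voltage: V_s · R2/(R1'+R2) = 29.2 × 0.2481 = 7.246 V.

V_th ≈ 7.25 V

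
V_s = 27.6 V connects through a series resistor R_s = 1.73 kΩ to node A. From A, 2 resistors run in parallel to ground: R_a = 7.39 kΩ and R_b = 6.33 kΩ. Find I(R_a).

Parallel bank: R_p = 1/(1/7.39 + 1/6.33) = 3.410 kΩ.
V_A by voltage divider: V_A = 27.6 × 3.410/(1.73 + 3.410) = 18.31 V.
Branch current I = V_A/R_a = 18.31/7.39 = 2.478 mA.
(Check via current divider: I_total = 5.370 mA; share G_k/ΣG = 0.4614 → same result.)

I ≈ 2.48 mA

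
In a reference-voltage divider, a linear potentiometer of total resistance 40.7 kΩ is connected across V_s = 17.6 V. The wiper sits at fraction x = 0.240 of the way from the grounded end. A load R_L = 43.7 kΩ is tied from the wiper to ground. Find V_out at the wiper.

Lower segment x·R_p = 9.768 kΩ; upper segment (1−x)·R_p = 30.93 kΩ.
Lower segment in parallel with the load: 9.768 ‖ 43.7 = 7.983 kΩ.
Loaded-divider output: V_out = 17.6 × 0.2051 = 3.611 V.

V_out ≈ 3.61 V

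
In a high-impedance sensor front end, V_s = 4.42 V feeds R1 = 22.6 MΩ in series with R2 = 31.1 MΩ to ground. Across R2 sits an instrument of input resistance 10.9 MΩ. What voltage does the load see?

V_out ≈ 1.16 V

First combine the lower leg with the load: R2 ‖ R_L = 8.071 MΩ.
Voltage divider with the loaded lower leg: V_out = 4.42 × 8.071/(22.6 + 8.071) = 4.42 × 0.2632 = 1.163 V.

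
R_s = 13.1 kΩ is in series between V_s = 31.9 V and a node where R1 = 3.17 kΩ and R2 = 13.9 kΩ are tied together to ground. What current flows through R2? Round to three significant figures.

I ≈ 0.378 mA

Equivalent of the parallel group: R_p = 2.581 kΩ.
V_A by voltage divider: V_A = 31.9 × 2.581/(13.1 + 2.581) = 5.251 V.
Branch current I = V_A/R2 = 5.251/13.9 = 0.3778 mA.
(Check via current divider: I_total = 2.034 mA; share G_k/ΣG = 0.1857 → same result.)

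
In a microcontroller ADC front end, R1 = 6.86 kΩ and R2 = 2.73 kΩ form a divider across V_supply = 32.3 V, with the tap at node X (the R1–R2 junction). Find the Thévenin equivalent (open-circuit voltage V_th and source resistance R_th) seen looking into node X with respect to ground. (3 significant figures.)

V_th is the unloaded tap voltage: V_supply · R2/(R1+R2) = 32.3 × 0.2847 = 9.195 V.
Zeroing V_supply shorts the top of R1 to ground, so R_th = R1 ‖ R2 = 1.953 kΩ.

V_th ≈ 9.19 V, R_th ≈ 1.95 kΩ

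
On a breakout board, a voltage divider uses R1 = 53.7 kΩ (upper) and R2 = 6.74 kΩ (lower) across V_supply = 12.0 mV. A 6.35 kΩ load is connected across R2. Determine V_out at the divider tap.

The load sits in parallel with R2, giving an effective lower resistance R2' = R2·R_L/(R2+R_L) = 3.270 kΩ.
Now apply the divider: V_out = 12.0 × 0.05739 = 0.6887 mV.

V_out ≈ 0.689 mV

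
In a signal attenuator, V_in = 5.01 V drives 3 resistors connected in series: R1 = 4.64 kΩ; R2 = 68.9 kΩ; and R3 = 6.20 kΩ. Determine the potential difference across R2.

Total series resistance ΣR = 4.64 + 68.9 + 6.20 = 79.74 kΩ.
V = V_in · R/ΣR = 5.01 × 0.8641 = 4.329 V.

V ≈ 4.33 V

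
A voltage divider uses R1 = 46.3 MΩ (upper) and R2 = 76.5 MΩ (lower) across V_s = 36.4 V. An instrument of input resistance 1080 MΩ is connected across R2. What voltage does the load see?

V_out ≈ 22.1 V

R2 ‖ R_L = (76.5 × 1080)/(76.5 + 1080) = 71.44 MΩ.
Now apply the divider: V_out = 36.4 × 0.6068 = 22.09 V.
(Unloaded it would be 22.7 V; the load pulls it down.)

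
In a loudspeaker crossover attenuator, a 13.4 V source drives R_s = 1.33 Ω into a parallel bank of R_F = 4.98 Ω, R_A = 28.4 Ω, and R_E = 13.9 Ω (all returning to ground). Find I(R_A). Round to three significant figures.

I ≈ 0.335 A

Equivalent of the parallel group: R_p = 3.247 Ω.
V_A by voltage divider: V_A = 13.4 × 3.247/(1.33 + 3.247) = 9.506 V.
I(R_A) = V_A / R_A = 9.506/28.4 = 0.3347 A.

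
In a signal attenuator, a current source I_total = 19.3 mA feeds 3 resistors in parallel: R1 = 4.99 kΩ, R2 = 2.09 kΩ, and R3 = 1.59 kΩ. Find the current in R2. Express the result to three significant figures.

Total conductance ΣG = 1/4.99 + 1/2.09 + 1/1.59 = 1.308 (units of 1/kΩ).
By the current-divider rule, I = I_total · G_k/ΣG = 19.3 × 0.3659 = 7.061 mA.

I ≈ 7.06 mA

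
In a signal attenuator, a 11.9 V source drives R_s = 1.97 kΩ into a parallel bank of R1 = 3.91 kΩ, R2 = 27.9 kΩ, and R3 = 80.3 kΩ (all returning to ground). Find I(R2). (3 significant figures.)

Equivalent of the parallel group: R_p = 3.289 kΩ.
V_A by voltage divider: V_A = 11.9 × 3.289/(1.97 + 3.289) = 7.442 V.
I(R2) = V_A / R2 = 7.442/27.9 = 0.2667 mA.
(Equivalently: I_total = 2.263 mA, then current-divider fraction G_k/ΣG = 0.1179.)

I ≈ 0.267 mA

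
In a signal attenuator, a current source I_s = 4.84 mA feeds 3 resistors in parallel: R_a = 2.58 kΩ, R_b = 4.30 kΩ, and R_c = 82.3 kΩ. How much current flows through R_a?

Total conductance ΣG = 1/2.58 + 1/4.30 + 1/82.3 = 0.6323 (units of 1/kΩ).
Current divider: I(R_a) = I_s · G_k/ΣG = 4.84 × (0.3876/0.6323) = 4.84 × 0.6130 = 2.967 mA.

I ≈ 2.97 mA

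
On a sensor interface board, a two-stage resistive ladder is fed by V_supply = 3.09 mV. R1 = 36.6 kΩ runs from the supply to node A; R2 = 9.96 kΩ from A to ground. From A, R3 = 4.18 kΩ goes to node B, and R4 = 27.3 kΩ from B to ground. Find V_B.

V_B ≈ 0.459 mV

Looking into the second stage from A: R3 + R4 = 31.48 kΩ appears in parallel with R2.
R2 ‖ (R3+R4) = 7.566 kΩ.
So V_A = 3.09 × 0.1713 = 0.5294 mV.
Stage 2 is unloaded, so V_B = V_A · R4/(R3+R4) = 0.5294 × 27.3/31.48 = 0.4591 mV.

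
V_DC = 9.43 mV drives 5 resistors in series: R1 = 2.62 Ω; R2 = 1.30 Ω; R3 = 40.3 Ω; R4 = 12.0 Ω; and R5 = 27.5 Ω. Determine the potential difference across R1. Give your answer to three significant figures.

V ≈ 0.295 mV

Series total: ΣR = 2.62 + 1.30 + 40.3 + 12.0 + 27.5 = 83.72 Ω.
Voltage divider: V = V_DC · (2.620 / 83.72) = 9.43 × 0.03129 = 0.2951 mV.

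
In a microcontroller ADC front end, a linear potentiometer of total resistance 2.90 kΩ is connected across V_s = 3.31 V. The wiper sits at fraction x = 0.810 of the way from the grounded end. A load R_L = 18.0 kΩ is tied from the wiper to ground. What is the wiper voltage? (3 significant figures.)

Split the track: R_lower = x·R_p = 2.349 kΩ, R_upper = (1−x)·R_p = 0.5510 kΩ.
R_L loads the lower segment: effective lower R = 2.078 kΩ.
Loaded-divider output: V_out = 3.31 × 0.7904 = 2.616 V.

V_out ≈ 2.62 V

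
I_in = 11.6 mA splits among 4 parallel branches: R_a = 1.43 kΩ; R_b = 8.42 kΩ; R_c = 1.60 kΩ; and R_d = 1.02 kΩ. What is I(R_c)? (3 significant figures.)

ΣG = 1/1.43 + 1/8.42 + 1/1.60 + 1/1.02 = 2.423.
R_c takes the fraction G_k/ΣG = 0.6250/2.423 = 0.2579, so I = 11.6 × 0.2579 = 2.992 mA.

I ≈ 2.99 mA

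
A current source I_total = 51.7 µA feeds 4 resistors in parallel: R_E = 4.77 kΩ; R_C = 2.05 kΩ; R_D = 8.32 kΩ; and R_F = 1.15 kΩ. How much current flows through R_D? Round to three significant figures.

I ≈ 3.68 µA

ΣG = 1/4.77 + 1/2.05 + 1/8.32 + 1/1.15 = 1.687.
By the current-divider rule, I = I_total · G_k/ΣG = 51.7 × 0.07124 = 3.683 µA.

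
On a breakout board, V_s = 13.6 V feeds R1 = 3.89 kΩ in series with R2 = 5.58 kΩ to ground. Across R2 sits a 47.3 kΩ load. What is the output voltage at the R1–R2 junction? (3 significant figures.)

The load sits in parallel with R2, giving an effective lower resistance R2' = R2·R_L/(R2+R_L) = 4.991 kΩ.
Voltage divider with the loaded lower leg: V_out = 13.6 × 4.991/(3.89 + 4.991) = 13.6 × 0.5620 = 7.643 V.

V_out ≈ 7.64 V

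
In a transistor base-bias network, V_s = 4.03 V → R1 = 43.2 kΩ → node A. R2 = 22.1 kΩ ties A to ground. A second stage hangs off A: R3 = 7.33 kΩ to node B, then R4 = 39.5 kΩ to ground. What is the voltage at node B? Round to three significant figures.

V_B ≈ 0.877 V

Node A sees R2 in parallel with the series input of stage 2, R3 + R4 = 46.83 kΩ.
R2 ‖ (R3+R4) = 15.01 kΩ.
V_A = 4.03 × 15.01/(43.2 + 15.01) = 1.039 V.
V_B = V_A × 0.8435 = 0.8767 V.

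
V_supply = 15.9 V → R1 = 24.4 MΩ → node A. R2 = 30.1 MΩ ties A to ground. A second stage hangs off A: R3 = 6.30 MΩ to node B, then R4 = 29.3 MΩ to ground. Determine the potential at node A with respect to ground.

V_A ≈ 6.37 V

Node A sees R2 in parallel with the series input of stage 2, R3 + R4 = 35.60 MΩ.
Effective lower resistance at A: R2 ‖ 35.60 = 16.31 MΩ.
V_A = 15.9 × 16.31/(24.4 + 16.31) = 6.370 V.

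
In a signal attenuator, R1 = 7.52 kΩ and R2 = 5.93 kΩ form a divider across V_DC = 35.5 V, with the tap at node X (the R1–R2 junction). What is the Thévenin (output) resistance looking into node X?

R_th ≈ 3.32 kΩ

Zeroing V_DC shorts the top of R1 to ground, so R_th = R1 ‖ R2 = 3.316 kΩ.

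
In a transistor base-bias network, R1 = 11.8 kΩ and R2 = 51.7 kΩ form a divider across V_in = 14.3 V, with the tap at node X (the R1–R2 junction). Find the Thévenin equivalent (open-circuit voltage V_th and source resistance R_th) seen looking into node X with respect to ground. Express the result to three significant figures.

V_th ≈ 11.6 V, R_th ≈ 9.61 kΩ

V_th is the unloaded tap voltage: V_in · R2/(R1+R2) = 14.3 × 0.8142 = 11.64 V.
With V_in suppressed (replaced by a short), R_th = R1 ‖ R2 = (11.80 × 51.7)/(11.80 + 51.7) = 9.607 kΩ.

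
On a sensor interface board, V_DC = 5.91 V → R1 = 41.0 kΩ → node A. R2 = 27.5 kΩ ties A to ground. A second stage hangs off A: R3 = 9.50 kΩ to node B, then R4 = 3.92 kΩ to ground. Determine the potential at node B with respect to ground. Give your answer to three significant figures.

V_B ≈ 0.311 V

Looking into the second stage from A: R3 + R4 = 13.42 kΩ appears in parallel with R2.
R2 ‖ (R3+R4) = 9.019 kΩ.
So V_A = 5.91 × 0.1803 = 1.066 V.
Stage 2 is unloaded, so V_B = V_A · R4/(R3+R4) = 1.066 × 3.92/13.42 = 0.3113 V.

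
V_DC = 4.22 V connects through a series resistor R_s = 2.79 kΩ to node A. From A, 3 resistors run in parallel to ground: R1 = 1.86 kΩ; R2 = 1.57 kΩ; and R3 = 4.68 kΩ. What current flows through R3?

I ≈ 0.185 mA

Equivalent of the parallel group: R_p = 0.7203 kΩ.
Node voltage V_A = V_DC · R_p/(R_s + R_p) = 4.22 × 0.2052 = 0.8660 V.
Branch current I = V_A/R3 = 0.8660/4.68 = 0.1850 mA.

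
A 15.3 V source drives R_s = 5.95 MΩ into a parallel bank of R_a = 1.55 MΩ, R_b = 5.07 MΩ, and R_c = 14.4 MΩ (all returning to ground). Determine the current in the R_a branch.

I ≈ 1.54 µA

Parallel bank: R_p = 1/(1/1.55 + 1/5.07 + 1/14.4) = 1.097 MΩ.
V_A by voltage divider: V_A = 15.3 × 1.097/(5.95 + 1.097) = 2.381 V.
Branch current I = V_A/R_a = 2.381/1.55 = 1.536 µA.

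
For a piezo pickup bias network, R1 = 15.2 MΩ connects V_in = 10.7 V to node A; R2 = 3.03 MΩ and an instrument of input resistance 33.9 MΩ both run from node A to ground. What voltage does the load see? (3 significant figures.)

V_out ≈ 1.66 V

First combine the lower leg with the load: R2 ‖ R_L = 2.781 MΩ.
Voltage divider with the loaded lower leg: V_out = 10.7 × 2.781/(15.2 + 2.781) = 10.7 × 0.1547 = 1.655 V.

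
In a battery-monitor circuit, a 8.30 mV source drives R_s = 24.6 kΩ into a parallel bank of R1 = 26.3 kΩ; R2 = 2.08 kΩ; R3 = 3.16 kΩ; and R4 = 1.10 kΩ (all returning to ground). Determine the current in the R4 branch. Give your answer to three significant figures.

Parallel bank: R_p = 1/(1/26.3 + 1/2.08 + 1/3.16 + 1/1.10) = 0.5733 kΩ.
Node voltage V_A = V_in · R_p/(R_s + R_p) = 8.30 × 0.02277 = 0.1890 mV.
Branch current I = V_A/R4 = 0.1890/1.10 = 0.1718 µA.

I ≈ 0.172 µA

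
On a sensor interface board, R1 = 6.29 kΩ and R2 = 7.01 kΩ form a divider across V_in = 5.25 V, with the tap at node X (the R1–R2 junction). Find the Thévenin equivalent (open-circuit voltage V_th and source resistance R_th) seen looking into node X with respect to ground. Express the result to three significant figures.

V_th ≈ 2.77 V, R_th ≈ 3.32 kΩ

Open-circuit (no load on X): V_th = V_in · R2/(R1 + R2) = 5.25 × 7.01/(6.290 + 7.01) = 2.767 V.
Looking into X with the source shorted: R_th = R1·R2/(R1+R2) = 6.290 × 7.01/13.30 = 3.315 kΩ.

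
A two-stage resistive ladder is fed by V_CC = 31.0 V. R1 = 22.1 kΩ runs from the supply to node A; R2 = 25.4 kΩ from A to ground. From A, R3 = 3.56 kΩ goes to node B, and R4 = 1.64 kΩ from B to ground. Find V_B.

V_B ≈ 1.60 V

Node A sees R2 in parallel with the series input of stage 2, R3 + R4 = 5.200 kΩ.
R2 ‖ (R3+R4) = 4.316 kΩ.
V_A = 31.0 × 4.316/(22.1 + 4.316) = 5.065 V.
Stage 2 is unloaded, so V_B = V_A · R4/(R3+R4) = 5.065 × 1.64/5.200 = 1.598 V.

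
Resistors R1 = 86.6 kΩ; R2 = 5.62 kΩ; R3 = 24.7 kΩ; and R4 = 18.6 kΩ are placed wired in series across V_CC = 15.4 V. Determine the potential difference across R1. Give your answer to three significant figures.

Total series resistance ΣR = 86.6 + 5.62 + 24.7 + 18.6 = 135.5 kΩ.
Voltage divider: V = V_CC · (86.60 / 135.5) = 15.4 × 0.6390 = 9.841 V.

V ≈ 9.84 V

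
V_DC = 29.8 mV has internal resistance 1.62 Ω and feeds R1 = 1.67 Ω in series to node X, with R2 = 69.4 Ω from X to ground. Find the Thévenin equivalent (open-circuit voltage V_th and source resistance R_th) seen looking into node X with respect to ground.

V_th ≈ 28.5 mV, R_th ≈ 3.14 Ω

R1' = 1.62 + 1.67 = 3.290 Ω (source resistance + R1).
With X open, the divider is unloaded: V_th = 29.8 × 69.4/72.69 = 28.45 mV.
Zeroing V_DC shorts the top of R1' to ground, so R_th = R1' ‖ R2 = 3.141 Ω.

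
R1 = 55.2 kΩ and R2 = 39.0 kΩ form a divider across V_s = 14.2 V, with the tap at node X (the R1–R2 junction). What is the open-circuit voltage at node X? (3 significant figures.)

V_th ≈ 5.88 V

With X open, the divider is unloaded: V_th = 14.2 × 39.0/94.20 = 5.879 V.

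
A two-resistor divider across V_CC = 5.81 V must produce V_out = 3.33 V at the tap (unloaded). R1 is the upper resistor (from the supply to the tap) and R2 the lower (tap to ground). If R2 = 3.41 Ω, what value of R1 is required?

V_out/V_CC = R2/(R1+R2) = 0.5731.
Rearranging, R1 = R2·(1−k)/k = 3.41 × 0.7447 = 2.540 Ω.

R1 ≈ 2.54 Ω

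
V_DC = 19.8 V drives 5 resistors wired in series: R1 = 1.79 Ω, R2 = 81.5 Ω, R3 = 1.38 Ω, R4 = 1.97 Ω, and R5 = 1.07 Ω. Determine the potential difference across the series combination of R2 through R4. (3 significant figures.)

ΣR = 1.79 + 81.5 + 1.38 + 1.97 + 1.07 = 87.71 Ω.
R_{R2..R4} = 81.5 + 1.38 + 1.97 = 84.85 Ω.
Voltage divider: V = V_DC · (84.85 / 87.71) = 19.8 × 0.9674 = 19.15 V.

V ≈ 19.2 V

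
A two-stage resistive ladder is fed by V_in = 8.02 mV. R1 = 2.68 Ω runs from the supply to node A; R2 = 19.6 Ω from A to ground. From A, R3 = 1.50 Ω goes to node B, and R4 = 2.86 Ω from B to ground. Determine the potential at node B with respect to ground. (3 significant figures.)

V_B ≈ 3.00 mV

The second stage (R3 + R4 = 4.360 Ω) loads node A in parallel with R2.
Effective lower resistance at A: R2 ‖ 4.360 = 3.567 Ω.
So V_A = 8.02 × 0.5710 = 4.579 mV.
V_B = V_A × 0.6560 = 3.004 mV.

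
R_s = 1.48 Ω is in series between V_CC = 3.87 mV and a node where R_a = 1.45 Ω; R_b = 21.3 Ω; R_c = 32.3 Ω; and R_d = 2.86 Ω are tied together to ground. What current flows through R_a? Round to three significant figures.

I ≈ 1.01 mA

Equivalent of the parallel group: R_p = 0.8951 Ω.
V_A by voltage divider: V_A = 3.87 × 0.8951/(1.48 + 0.8951) = 1.458 mV.
Branch current I = V_A/R_a = 1.458/1.45 = 1.006 mA.
(Equivalently: I_total = 1.629 mA, then current-divider fraction G_k/ΣG = 0.6173.)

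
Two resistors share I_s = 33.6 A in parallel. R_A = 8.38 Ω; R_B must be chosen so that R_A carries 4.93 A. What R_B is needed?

R_B ≈ 1.44 Ω

Two-branch current divider: I_A = I_s · R_B/(R_A + R_B).
With f = 0.1467, R_B = R_A · f/(1−f) = 8.38 × 0.1720 = 1.441 Ω.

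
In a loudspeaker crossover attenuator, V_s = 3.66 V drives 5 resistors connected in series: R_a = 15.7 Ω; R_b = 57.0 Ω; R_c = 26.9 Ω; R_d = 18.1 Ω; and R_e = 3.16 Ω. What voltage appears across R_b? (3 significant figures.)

Total series resistance ΣR = 15.7 + 57.0 + 26.9 + 18.1 + 3.16 = 120.9 Ω.
V = V_s · R/ΣR = 3.66 × 0.4716 = 1.726 V.

V ≈ 1.73 V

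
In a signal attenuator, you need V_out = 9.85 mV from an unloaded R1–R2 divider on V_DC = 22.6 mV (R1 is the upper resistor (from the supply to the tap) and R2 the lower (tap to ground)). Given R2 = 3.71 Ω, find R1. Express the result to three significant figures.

The divider ratio is R2/(R1+R2) = 9.85/22.6 = 0.4358.
R1 = R2·(1/k − 1) = 3.71 × 1.294 = 4.802 Ω.

R1 ≈ 4.80 Ω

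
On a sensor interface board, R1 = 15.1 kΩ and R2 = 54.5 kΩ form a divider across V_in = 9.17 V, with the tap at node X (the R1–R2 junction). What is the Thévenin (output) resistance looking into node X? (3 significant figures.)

R_th ≈ 11.8 kΩ

Zeroing V_in shorts the top of R1 to ground, so R_th = R1 ‖ R2 = 11.82 kΩ.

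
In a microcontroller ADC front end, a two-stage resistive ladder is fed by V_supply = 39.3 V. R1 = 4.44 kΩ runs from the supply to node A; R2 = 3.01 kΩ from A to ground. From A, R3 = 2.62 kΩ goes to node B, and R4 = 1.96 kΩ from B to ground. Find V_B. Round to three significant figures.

Node A sees R2 in parallel with the series input of stage 2, R3 + R4 = 4.580 kΩ.
Effective lower resistance at A: R2 ‖ 4.580 = 1.816 kΩ.
V_A = 39.3 × 1.816/(4.44 + 1.816) = 11.41 V.
Stage 2 is unloaded, so V_B = V_A · R4/(R3+R4) = 11.41 × 1.96/4.580 = 4.883 V.

V_B ≈ 4.88 V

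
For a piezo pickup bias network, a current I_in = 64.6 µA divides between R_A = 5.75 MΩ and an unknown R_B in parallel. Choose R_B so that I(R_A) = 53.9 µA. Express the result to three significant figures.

In a two-way split, I_A/I_in = R_B/(R_A + R_B).
53.9/64.6 = R_B/(R_A + R_B) → R_B = R_A · (0.8344)/(1 − 0.8344) = 5.75 × 5.037 = 28.96 MΩ.

R_B ≈ 29.0 MΩ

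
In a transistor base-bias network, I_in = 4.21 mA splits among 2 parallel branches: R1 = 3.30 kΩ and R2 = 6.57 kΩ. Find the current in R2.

I ≈ 1.41 mA

For two parallel branches, I_k = I_in · (other R)/(sum of R).
So I = 4.21 × 3.30/9.870 = 1.408 mA.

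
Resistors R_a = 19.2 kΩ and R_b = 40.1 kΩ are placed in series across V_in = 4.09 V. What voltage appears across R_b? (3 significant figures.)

V ≈ 2.77 V

ΣR = 19.2 + 40.1 = 59.30 kΩ.
By the voltage-divider rule, V = 4.09 × 40.10/59.30 = 2.766 V.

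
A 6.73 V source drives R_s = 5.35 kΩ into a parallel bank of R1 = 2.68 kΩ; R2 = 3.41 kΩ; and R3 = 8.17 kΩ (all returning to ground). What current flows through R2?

I ≈ 0.378 mA

Parallel bank: R_p = 1/(1/2.68 + 1/3.41 + 1/8.17) = 1.268 kΩ.
Node voltage V_A = V_supply · R_p/(R_s + R_p) = 6.73 × 0.1916 = 1.289 V.
Branch current I = V_A/R2 = 1.289/3.41 = 0.3781 mA.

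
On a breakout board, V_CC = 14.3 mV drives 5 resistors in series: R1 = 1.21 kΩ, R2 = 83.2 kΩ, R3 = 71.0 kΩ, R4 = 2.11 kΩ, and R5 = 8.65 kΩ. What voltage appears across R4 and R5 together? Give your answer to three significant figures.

Total series resistance ΣR = 1.21 + 83.2 + 71.0 + 2.11 + 8.65 = 166.2 kΩ.
R_{R4..R5} = 2.11 + 8.65 = 10.76 kΩ.
V = V_CC · R/ΣR = 14.3 × 0.06475 = 0.9260 mV.

V ≈ 0.926 mV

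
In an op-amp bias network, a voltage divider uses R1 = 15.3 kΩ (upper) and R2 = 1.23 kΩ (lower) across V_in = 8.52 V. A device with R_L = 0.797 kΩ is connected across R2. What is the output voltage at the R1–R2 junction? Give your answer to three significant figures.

V_out ≈ 0.261 V

R2 ‖ R_L = (1.23 × 0.797)/(1.23 + 0.797) = 0.4836 kΩ.
Then V_out = V_in · R2'/(R1 + R2') = 8.52 × 0.4836/15.78 = 0.2611 V.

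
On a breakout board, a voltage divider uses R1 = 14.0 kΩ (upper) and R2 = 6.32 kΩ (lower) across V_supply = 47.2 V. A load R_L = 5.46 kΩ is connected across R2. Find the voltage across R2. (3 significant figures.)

V_out ≈ 8.17 V

R2 ‖ R_L = (6.32 × 5.46)/(6.32 + 5.46) = 2.929 kΩ.
Voltage divider with the loaded lower leg: V_out = 47.2 × 2.929/(14.0 + 2.929) = 47.2 × 0.1730 = 8.167 V.
(Unloaded it would be 14.7 V; the load pulls it down.)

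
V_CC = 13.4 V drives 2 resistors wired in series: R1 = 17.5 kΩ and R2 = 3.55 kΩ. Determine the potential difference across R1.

V ≈ 11.1 V

ΣR = 17.5 + 3.55 = 21.05 kΩ.
By the voltage-divider rule, V = 13.4 × 17.50/21.05 = 11.14 V.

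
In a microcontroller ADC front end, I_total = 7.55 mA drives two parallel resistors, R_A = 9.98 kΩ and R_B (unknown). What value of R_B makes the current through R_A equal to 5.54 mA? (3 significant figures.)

R_B ≈ 27.5 kΩ

Two-branch current divider: I_A = I_total · R_B/(R_A + R_B).
5.54/7.55 = R_B/(R_A + R_B) → R_B = R_A · (0.7338)/(1 − 0.7338) = 9.98 × 2.756 = 27.51 kΩ.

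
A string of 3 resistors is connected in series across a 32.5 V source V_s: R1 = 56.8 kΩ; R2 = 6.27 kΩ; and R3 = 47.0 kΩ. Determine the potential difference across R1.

Series total: ΣR = 56.8 + 6.27 + 47.0 = 110.1 kΩ.
V = V_s · R/ΣR = 32.5 × 0.5160 = 16.77 V.

V ≈ 16.8 V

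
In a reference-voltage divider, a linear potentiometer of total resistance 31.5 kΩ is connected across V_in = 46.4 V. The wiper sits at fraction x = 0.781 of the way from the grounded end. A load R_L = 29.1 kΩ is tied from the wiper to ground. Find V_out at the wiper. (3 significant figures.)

V_out ≈ 30.6 V

Lower segment x·R_p = 24.60 kΩ; upper segment (1−x)·R_p = 6.898 kΩ.
Lower segment in parallel with the load: 24.60 ‖ 29.1 = 13.33 kΩ.
V_out = 46.4 × 13.33/(6.898 + 13.33) = 30.58 V.
(Unloaded: V_out = x·V_in = 36.2 V.)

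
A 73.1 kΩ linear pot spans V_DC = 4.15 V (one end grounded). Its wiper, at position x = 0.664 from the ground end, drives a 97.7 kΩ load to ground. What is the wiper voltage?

V_out ≈ 2.36 V

Lower segment x·R_p = 48.54 kΩ; upper segment (1−x)·R_p = 24.56 kΩ.
(x·R_p) ‖ R_L = 32.43 kΩ.
Loaded-divider output: V_out = 4.15 × 0.5690 = 2.361 V.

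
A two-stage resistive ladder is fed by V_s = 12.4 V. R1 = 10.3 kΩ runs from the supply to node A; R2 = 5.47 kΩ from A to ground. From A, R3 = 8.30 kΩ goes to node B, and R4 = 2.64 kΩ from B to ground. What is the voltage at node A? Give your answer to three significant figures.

The second stage (R3 + R4 = 10.94 kΩ) loads node A in parallel with R2.
Effective lower resistance at A: R2 ‖ 10.94 = 3.647 kΩ.
First divider: V_A = V_s · 3.647/(10.3 + 3.647) = 3.242 V.

V_A ≈ 3.24 V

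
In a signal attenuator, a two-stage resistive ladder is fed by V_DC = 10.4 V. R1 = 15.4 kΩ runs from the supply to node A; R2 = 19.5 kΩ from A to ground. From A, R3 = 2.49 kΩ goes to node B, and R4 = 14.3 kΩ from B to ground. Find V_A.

Node A sees R2 in parallel with the series input of stage 2, R3 + R4 = 16.79 kΩ.
R2 ‖ (R3+R4) = 9.022 kΩ.
V_A = 10.4 × 9.022/(15.4 + 9.022) = 3.842 V.

V_A ≈ 3.84 V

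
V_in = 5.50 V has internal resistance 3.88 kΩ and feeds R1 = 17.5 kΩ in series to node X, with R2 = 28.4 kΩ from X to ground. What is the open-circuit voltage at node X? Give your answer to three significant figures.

R1' = 3.88 + 17.5 = 21.38 kΩ (source resistance + R1).
V_th is the unloaded tap voltage: V_in · R2/(R1'+R2) = 5.50 × 0.5705 = 3.138 V.

V_th ≈ 3.14 V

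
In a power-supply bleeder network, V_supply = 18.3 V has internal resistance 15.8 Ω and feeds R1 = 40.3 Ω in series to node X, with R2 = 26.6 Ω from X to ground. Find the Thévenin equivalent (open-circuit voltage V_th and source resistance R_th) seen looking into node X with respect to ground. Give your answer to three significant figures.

R1' = 15.8 + 40.3 = 56.10 Ω (source resistance + R1).
Open-circuit (no load on X): V_th = V_supply · R2/(R1' + R2) = 18.3 × 26.6/(56.10 + 26.6) = 5.886 V.
Looking into X with the source shorted: R_th = R1'·R2/(R1'+R2) = 56.10 × 26.6/82.70 = 18.04 Ω.

V_th ≈ 5.89 V, R_th ≈ 18.0 Ω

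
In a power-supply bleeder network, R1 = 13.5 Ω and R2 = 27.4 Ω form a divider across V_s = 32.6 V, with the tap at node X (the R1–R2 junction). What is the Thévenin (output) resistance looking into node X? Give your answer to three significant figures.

R_th ≈ 9.04 Ω

Zeroing V_s shorts the top of R1 to ground, so R_th = R1 ‖ R2 = 9.044 Ω.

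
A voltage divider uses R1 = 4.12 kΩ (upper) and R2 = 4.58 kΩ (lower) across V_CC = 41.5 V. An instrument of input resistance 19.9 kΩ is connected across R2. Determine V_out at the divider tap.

V_out ≈ 19.7 V

The load sits in parallel with R2, giving an effective lower resistance R2' = R2·R_L/(R2+R_L) = 3.723 kΩ.
Then V_out = V_CC · R2'/(R1 + R2') = 41.5 × 3.723/7.843 = 19.70 V.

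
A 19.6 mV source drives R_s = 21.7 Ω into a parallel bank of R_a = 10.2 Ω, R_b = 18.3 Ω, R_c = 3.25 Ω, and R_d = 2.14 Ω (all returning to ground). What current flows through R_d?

I ≈ 0.433 mA

Equivalent of the parallel group: R_p = 1.078 Ω.
V_A = 19.6 × 1.078/22.78 = 0.9276 mV.
Branch current I = V_A/R_d = 0.9276/2.14 = 0.4334 mA.
(Equivalently: I_total = 0.8605 mA, then current-divider fraction G_k/ΣG = 0.5037.)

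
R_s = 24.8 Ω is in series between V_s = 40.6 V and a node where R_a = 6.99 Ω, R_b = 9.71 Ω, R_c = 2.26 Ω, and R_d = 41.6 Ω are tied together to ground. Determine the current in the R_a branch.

Equivalent of the parallel group: R_p = 1.403 Ω.
V_A by voltage divider: V_A = 40.6 × 1.403/(24.8 + 1.403) = 2.174 V.
Branch current I = V_A/R_a = 2.174/6.99 = 0.3111 A.
(Equivalently: I_total = 1.549 A, then current-divider fraction G_k/ΣG = 0.2008.)

I ≈ 0.311 A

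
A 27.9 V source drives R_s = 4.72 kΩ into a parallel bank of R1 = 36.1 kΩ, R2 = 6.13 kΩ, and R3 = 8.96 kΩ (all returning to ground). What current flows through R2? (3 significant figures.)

I ≈ 1.87 mA

Combine the parallel branches: R_p = (1/36.1 + 1/6.13 + 1/8.96)⁻¹ = 3.306 kΩ.
V_A = 27.9 × 3.306/8.026 = 11.49 V.
I(R2) = V_A / R2 = 11.49/6.13 = 1.875 mA.
(Check via current divider: I_total = 3.476 mA; share G_k/ΣG = 0.5394 → same result.)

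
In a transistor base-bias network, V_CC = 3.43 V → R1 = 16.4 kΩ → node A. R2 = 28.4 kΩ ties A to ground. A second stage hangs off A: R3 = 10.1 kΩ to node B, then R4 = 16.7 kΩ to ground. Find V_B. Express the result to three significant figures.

Looking into the second stage from A: R3 + R4 = 26.80 kΩ appears in parallel with R2.
R2 ‖ (R3+R4) = 13.79 kΩ.
So V_A = 3.43 × 0.4567 = 1.567 V.
Then the unloaded second divider: V_B = V_A × R4/(R3+R4) = 1.567 × 0.6231 = 0.9762 V.

V_B ≈ 0.976 V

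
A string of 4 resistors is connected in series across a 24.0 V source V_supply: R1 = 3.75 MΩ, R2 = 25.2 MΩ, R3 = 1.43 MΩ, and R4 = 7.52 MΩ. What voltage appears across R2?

Series total: ΣR = 3.75 + 25.2 + 1.43 + 7.52 = 37.90 MΩ.
Voltage divider: V = V_supply · (25.20 / 37.90) = 24.0 × 0.6649 = 15.96 V.

V ≈ 16.0 V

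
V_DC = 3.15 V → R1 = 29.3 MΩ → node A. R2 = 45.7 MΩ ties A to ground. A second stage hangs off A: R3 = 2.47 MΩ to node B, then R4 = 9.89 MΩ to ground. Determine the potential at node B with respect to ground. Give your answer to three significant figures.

Looking into the second stage from A: R3 + R4 = 12.36 MΩ appears in parallel with R2.
Effective lower resistance at A: R2 ‖ 12.36 = 9.729 MΩ.
V_A = 3.15 × 9.729/(29.3 + 9.729) = 0.7852 V.
V_B = V_A × 0.8002 = 0.6283 V.

V_B ≈ 0.628 V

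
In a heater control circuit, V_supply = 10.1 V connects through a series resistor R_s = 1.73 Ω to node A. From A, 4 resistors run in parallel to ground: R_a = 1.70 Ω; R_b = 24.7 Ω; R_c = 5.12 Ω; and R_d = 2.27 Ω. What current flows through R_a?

I ≈ 1.86 A

Equivalent of the parallel group: R_p = 0.7908 Ω.
V_A = 10.1 × 0.7908/2.521 = 3.168 V.
Branch current I = V_A/R_a = 3.168/1.70 = 1.864 A.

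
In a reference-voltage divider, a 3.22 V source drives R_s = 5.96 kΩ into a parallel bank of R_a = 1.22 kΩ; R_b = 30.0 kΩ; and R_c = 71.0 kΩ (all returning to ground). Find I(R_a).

Parallel bank: R_p = 1/(1/1.22 + 1/30.0 + 1/71.0) = 1.153 kΩ.
V_A = 3.22 × 1.153/7.113 = 0.5221 V.
I(R_a) = V_A / R_a = 0.5221/1.22 = 0.4279 mA.

I ≈ 0.428 mA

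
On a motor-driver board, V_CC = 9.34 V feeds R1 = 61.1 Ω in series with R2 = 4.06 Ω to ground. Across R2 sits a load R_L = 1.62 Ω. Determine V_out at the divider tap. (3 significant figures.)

First combine the lower leg with the load: R2 ‖ R_L = 1.158 Ω.
Voltage divider with the loaded lower leg: V_out = 9.34 × 1.158/(61.1 + 1.158) = 9.34 × 0.01860 = 0.1737 V.
(Unloaded it would be 0.582 V; the load pulls it down.)

V_out ≈ 0.174 V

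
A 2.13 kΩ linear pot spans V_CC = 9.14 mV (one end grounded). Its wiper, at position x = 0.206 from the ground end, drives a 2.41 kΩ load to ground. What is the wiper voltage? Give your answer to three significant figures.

Split the track: R_lower = x·R_p = 0.4388 kΩ, R_upper = (1−x)·R_p = 1.691 kΩ.
R_L loads the lower segment: effective lower R = 0.3712 kΩ.
V_out = 9.14 × 0.3712/(1.691 + 0.3712) = 1.645 mV.

V_out ≈ 1.65 mV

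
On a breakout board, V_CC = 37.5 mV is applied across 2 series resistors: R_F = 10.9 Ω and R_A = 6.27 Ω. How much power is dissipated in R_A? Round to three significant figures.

P ≈ 29.9 µW

ΣR = 17.17 Ω → I = 37.5/17.17 = 2.184 mA.
P(R_A) = I²·R_A = (2.184)² × 6.27 = 29.91 µW.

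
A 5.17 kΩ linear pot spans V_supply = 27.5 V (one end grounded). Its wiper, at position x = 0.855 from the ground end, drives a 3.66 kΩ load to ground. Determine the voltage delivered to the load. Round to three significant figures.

The pot divides into 0.7497 kΩ above the wiper and 4.420 kΩ below.
R_L loads the lower segment: effective lower R = 2.002 kΩ.
Loaded-divider output: V_out = 27.5 × 0.7276 = 20.01 V.

V_out ≈ 20.0 V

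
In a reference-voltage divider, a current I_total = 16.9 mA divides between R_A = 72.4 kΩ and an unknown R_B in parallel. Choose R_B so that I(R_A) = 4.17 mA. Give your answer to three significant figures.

Two-branch current divider: I_A = I_total · R_B/(R_A + R_B).
4.17/16.9 = R_B/(R_A + R_B) → R_B = R_A · (0.2467)/(1 − 0.2467) = 72.4 × 0.3276 = 23.72 kΩ.

R_B ≈ 23.7 kΩ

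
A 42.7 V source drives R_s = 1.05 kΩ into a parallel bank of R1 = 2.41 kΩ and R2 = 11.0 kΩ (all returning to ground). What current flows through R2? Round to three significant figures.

I ≈ 2.54 mA

Equivalent of the parallel group: R_p = 1.977 kΩ.
V_A by voltage divider: V_A = 42.7 × 1.977/(1.05 + 1.977) = 27.89 V.
Branch current I = V_A/R2 = 27.89/11.0 = 2.535 mA.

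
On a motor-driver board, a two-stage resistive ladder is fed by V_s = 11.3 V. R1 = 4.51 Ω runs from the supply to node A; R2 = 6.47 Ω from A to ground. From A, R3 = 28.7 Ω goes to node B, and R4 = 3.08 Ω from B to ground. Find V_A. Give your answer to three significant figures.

V_A ≈ 6.14 V

The second stage (R3 + R4 = 31.78 Ω) loads node A in parallel with R2.
Effective lower resistance at A: R2 ‖ 31.78 = 5.376 Ω.
So V_A = 11.3 × 0.5438 = 6.145 V.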